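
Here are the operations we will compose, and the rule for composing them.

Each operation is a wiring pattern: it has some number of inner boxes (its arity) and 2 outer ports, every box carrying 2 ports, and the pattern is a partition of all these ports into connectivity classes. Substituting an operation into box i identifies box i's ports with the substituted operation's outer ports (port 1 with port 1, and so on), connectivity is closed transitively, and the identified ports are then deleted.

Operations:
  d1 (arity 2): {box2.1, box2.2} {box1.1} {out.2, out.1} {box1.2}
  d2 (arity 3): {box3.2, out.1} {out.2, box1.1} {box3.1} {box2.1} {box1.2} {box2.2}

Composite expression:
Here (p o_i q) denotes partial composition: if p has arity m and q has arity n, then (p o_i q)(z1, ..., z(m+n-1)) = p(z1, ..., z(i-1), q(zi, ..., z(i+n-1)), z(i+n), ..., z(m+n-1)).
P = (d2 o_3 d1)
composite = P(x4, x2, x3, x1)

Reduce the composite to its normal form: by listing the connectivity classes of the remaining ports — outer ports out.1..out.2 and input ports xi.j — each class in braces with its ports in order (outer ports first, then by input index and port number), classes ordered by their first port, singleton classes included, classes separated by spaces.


{out.1} {out.2, x4.1} {x1.1, x1.2} {x2.1} {x2.2} {x3.1} {x3.2} {x4.2}


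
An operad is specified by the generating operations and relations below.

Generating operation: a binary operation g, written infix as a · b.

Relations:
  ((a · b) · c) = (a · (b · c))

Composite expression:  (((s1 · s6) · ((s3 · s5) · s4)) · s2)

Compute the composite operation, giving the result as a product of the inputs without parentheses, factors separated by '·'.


Every regrouping of g is equal, so read the s-inputs in written order.
(s1 · s6) reduces to s1 · s6
(s3 · s5) reduces to s3 · s5
((s3 · s5) · s4) reduces to s3 · s5 · s4
((s1 · s6) · ((s3 · s5) · s4)) reduces to s1 · s6 · s3 · s5 · s4
(((s1 · s6) · ((s3 · s5) · s4)) · s2) reduces to s1 · s6 · s3 · s5 · s4 · s2

s1 · s6 · s3 · s5 · s4 · s2


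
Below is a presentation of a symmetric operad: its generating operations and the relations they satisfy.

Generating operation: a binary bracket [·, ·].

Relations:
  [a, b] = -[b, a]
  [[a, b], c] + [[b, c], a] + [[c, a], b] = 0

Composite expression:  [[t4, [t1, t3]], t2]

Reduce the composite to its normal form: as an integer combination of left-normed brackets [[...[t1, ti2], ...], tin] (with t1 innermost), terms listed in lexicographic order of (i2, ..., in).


-[[[t1, t3], t4], t2]


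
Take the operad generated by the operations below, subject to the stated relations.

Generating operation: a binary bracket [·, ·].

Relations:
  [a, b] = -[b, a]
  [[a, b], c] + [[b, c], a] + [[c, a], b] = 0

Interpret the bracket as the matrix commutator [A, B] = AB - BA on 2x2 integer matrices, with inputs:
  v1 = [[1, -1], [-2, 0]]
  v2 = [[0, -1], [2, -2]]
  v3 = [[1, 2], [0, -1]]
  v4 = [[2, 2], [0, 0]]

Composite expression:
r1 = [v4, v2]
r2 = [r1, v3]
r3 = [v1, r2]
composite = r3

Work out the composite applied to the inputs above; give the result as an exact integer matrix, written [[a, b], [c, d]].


[[64, 44], [-24, -64]]


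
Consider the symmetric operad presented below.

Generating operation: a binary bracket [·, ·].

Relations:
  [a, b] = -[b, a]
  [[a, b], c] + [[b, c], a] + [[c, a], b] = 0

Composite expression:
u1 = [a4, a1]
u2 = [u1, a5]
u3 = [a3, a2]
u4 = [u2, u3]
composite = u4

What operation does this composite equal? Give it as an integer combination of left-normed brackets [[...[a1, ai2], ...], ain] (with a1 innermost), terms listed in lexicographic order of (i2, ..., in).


[[[[a1, a4], a5], a2], a3] - [[[[a1, a4], a5], a3], a2]


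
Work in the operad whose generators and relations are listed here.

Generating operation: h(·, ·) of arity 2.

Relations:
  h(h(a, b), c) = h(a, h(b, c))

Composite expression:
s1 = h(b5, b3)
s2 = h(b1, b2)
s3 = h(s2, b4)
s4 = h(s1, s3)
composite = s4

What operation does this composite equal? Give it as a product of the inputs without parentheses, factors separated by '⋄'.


b5 ⋄ b3 ⋄ b1 ⋄ b2 ⋄ b4

All parenthesizations of h agree; list the b-inputs left to right.
h(b5, b3) spells out as b5 ⋄ b3
h(b1, b2) spells out as b1 ⋄ b2
h(h(b1, b2), b4) spells out as b1 ⋄ b2 ⋄ b4
h(h(b5, b3), h(h(b1, b2), b4)) spells out as b5 ⋄ b3 ⋄ b1 ⋄ b2 ⋄ b4


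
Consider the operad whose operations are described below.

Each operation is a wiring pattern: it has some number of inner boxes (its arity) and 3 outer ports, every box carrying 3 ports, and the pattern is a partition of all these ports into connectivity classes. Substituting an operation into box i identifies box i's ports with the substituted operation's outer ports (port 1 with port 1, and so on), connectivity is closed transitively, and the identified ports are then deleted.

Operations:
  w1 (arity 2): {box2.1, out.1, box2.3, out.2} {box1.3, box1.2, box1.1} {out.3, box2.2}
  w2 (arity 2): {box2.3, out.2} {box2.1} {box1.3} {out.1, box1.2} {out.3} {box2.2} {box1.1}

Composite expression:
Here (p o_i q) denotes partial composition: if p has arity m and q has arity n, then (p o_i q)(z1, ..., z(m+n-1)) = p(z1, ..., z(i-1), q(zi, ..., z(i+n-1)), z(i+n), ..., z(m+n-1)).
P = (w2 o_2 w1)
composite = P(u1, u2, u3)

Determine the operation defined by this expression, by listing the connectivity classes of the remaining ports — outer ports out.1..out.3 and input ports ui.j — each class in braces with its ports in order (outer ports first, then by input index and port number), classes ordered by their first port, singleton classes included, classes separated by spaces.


{out.1, u1.2} {out.2, u3.2} {out.3} {u1.1} {u1.3} {u2.1, u2.2, u2.3} {u3.1, u3.3}

Connectivity passes through glued w2-boundaries; trace each wire chain.
stage w1: inputs (u2, u3), connectivity {out.1, out.2, u3.1, u3.3} {out.3, u3.2} {u2.1, u2.2, u2.3}, out.j its boundary
stage w2: inputs (u1, u2, u3), connectivity {out.1, u1.2} {out.2, u3.2} {out.3} {u1.1} {u1.3} {u2.1, u2.2, u2.3} {u3.1, u3.3}, out.j its boundary


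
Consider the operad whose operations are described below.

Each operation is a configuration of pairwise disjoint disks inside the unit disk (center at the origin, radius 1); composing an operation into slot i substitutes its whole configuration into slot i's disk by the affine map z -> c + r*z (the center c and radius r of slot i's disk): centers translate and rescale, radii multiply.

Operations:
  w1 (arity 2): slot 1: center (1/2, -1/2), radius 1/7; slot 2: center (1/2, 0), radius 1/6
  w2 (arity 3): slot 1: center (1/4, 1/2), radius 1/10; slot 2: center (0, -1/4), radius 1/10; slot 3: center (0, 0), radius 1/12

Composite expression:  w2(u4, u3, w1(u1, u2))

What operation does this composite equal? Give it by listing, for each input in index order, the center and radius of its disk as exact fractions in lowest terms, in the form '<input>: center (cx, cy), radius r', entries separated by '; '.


Follow each u-input down from w2: c' goes to c + r*c', radius to r*r'.
u4: after 1 affine step, its disk has center (1/4, 1/2), radius 1/10
u3: after 1 affine step, its disk has center (0, -1/4), radius 1/10
u1: after 2 affine steps, its disk has center (1/24, -1/24), radius 1/84
u2: after 2 affine steps, its disk has center (1/24, 0), radius 1/72

u1: center (1/24, -1/24), radius 1/84; u2: center (1/24, 0), radius 1/72; u3: center (0, -1/4), radius 1/10; u4: center (1/4, 1/2), radius 1/10


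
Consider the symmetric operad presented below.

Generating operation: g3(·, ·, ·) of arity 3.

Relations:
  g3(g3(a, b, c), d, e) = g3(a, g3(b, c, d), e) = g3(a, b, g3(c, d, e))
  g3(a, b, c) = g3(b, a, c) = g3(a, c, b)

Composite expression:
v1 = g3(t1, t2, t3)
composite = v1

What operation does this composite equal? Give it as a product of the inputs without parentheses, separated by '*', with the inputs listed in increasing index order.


t1 * t2 * t3

Key point: g3 commutes, so take the t-inputs in any fixed order.
g3(t1, t2, t3) spells out as t1 * t2 * t3
the factors in increasing index order: t1 * t2 * t3


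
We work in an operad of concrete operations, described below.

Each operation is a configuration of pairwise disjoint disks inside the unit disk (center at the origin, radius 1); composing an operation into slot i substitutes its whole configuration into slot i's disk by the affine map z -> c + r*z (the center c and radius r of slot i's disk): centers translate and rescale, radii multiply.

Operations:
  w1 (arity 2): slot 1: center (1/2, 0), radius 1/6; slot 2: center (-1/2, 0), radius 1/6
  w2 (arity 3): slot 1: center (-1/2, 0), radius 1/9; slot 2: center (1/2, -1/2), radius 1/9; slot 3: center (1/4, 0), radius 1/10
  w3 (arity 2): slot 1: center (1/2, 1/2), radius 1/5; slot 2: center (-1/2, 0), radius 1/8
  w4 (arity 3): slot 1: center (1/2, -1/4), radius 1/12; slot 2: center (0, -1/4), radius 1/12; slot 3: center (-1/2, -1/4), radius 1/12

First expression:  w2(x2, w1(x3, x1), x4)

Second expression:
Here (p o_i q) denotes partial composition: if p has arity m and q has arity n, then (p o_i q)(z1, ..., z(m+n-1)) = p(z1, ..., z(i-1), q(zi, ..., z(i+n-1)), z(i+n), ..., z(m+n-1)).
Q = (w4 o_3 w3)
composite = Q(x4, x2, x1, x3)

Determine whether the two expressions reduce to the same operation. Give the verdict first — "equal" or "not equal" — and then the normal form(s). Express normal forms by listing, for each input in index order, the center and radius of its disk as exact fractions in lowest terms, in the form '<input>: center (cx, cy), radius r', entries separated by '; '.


not equal: they reduce to x1: center (4/9, -1/2), radius 1/54; x2: center (-1/2, 0), radius 1/9; x3: center (5/9, -1/2), radius 1/54; x4: center (1/4, 0), radius 1/10 and x1: center (-11/24, -5/24), radius 1/60; x2: center (0, -1/4), radius 1/12; x3: center (-13/24, -1/4), radius 1/96; x4: center (1/2, -1/4), radius 1/12


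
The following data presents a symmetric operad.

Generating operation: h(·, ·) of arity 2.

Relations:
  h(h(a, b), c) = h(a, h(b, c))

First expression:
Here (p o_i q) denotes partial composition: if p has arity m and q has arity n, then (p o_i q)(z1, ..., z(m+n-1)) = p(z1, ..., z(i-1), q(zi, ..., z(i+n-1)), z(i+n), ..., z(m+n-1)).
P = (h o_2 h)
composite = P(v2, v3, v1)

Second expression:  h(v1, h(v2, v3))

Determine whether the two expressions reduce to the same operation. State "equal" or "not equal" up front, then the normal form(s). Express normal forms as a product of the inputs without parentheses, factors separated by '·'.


not equal; first: v2 · v3 · v1; second: v1 · v2 · v3

In normal form, the first expression is v2 · v3 · v1
In normal form, the second expression is v1 · v2 · v3
Different reductions; not equal.


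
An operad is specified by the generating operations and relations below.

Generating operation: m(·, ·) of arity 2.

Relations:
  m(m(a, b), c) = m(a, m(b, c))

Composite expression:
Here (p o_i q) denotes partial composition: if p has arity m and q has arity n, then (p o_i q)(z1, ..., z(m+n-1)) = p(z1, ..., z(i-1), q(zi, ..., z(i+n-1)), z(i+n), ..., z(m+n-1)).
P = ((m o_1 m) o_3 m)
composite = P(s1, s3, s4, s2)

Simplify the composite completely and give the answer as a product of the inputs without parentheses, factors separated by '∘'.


s1 ∘ s3 ∘ s4 ∘ s2

Every regrouping of m is equal, so read the s-inputs in written order.
m(s1, s3) reduces to s1 ∘ s3
m(s4, s2) reduces to s4 ∘ s2
m(m(s1, s3), m(s4, s2)) reduces to s1 ∘ s3 ∘ s4 ∘ s2


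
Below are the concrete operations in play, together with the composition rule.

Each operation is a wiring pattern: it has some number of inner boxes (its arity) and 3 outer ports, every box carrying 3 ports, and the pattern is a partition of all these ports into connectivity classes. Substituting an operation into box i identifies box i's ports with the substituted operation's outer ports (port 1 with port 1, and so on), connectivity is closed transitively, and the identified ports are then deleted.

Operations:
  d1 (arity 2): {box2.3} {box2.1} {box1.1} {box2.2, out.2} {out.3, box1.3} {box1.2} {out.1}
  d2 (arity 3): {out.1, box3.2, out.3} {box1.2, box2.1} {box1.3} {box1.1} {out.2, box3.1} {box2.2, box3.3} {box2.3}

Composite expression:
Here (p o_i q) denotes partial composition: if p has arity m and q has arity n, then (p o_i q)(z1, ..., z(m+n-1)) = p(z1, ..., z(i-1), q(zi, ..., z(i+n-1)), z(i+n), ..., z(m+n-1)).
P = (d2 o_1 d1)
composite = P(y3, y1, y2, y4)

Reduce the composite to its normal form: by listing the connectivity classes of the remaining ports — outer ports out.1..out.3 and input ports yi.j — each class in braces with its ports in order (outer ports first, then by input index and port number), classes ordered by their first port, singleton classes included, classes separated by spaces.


{out.1, out.3, y4.2} {out.2, y4.1} {y1.1} {y1.2, y2.1} {y1.3} {y2.2, y4.3} {y2.3} {y3.1} {y3.2} {y3.3}


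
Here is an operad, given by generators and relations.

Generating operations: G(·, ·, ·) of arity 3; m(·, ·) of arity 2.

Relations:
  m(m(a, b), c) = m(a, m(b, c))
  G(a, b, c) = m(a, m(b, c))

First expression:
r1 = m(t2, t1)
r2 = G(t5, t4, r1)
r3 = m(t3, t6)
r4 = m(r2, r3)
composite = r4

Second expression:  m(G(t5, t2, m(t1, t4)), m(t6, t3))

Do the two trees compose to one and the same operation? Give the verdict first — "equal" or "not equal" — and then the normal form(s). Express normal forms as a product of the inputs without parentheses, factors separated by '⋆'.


not equal; the first gives t5 ⋆ t4 ⋆ t2 ⋆ t1 ⋆ t3 ⋆ t6 and the second t5 ⋆ t2 ⋆ t1 ⋆ t4 ⋆ t6 ⋆ t3

Normal form of the first expression: t5 ⋆ t4 ⋆ t2 ⋆ t1 ⋆ t3 ⋆ t6
Normal form of the second expression: t5 ⋆ t2 ⋆ t1 ⋆ t4 ⋆ t6 ⋆ t3
The normal forms differ: not equal.


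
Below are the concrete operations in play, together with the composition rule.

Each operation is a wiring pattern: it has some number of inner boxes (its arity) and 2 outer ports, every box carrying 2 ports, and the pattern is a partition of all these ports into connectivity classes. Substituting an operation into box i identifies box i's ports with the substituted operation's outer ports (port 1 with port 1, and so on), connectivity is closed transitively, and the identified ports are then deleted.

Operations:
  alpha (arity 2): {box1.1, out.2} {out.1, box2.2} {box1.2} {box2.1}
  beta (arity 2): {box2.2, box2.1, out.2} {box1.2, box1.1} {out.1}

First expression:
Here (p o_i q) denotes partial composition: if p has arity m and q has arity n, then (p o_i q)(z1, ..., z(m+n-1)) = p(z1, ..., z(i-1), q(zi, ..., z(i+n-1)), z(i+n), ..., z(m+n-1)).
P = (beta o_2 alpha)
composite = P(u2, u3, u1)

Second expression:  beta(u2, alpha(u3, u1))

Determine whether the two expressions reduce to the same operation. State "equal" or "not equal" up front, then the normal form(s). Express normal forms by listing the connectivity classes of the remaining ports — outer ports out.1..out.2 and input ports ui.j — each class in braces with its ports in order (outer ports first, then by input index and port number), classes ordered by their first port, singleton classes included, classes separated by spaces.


Reducing the first expression gives {out.1} {out.2, u1.2, u3.1} {u1.1} {u2.1, u2.2} {u3.2}
Reducing the second expression gives {out.1} {out.2, u1.2, u3.1} {u1.1} {u2.1, u2.2} {u3.2}
The forms coincide; equal.

equal; both compose to {out.1} {out.2, u1.2, u3.1} {u1.1} {u2.1, u2.2} {u3.2}


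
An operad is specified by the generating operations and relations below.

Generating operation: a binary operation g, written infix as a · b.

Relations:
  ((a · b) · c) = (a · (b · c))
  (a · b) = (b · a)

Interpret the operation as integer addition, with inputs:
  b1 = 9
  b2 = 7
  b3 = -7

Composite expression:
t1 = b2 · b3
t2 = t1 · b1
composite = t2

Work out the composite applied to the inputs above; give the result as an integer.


(b2 · b3) = 0
((b2 · b3) · b1) = 9

9


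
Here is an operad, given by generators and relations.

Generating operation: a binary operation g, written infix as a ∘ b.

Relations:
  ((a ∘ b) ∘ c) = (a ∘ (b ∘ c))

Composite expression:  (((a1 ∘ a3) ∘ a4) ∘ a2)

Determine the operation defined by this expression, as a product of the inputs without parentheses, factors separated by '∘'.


a1 ∘ a3 ∘ a4 ∘ a2

Under associativity of g, the answer is the a's in reading order.
(a1 ∘ a3) collapses to a1 ∘ a3
((a1 ∘ a3) ∘ a4) collapses to a1 ∘ a3 ∘ a4
(((a1 ∘ a3) ∘ a4) ∘ a2) collapses to a1 ∘ a3 ∘ a4 ∘ a2


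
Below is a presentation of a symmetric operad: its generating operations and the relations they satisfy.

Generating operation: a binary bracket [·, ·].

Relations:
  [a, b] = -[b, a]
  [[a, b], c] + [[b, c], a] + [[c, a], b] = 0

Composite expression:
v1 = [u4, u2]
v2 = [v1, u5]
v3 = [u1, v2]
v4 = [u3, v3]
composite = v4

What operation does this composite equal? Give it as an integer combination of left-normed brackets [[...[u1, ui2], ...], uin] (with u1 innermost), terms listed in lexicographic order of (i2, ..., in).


[[[[u1, u2], u4], u5], u3] - [[[[u1, u4], u2], u5], u3] - [[[[u1, u5], u2], u4], u3] + [[[[u1, u5], u4], u2], u3]


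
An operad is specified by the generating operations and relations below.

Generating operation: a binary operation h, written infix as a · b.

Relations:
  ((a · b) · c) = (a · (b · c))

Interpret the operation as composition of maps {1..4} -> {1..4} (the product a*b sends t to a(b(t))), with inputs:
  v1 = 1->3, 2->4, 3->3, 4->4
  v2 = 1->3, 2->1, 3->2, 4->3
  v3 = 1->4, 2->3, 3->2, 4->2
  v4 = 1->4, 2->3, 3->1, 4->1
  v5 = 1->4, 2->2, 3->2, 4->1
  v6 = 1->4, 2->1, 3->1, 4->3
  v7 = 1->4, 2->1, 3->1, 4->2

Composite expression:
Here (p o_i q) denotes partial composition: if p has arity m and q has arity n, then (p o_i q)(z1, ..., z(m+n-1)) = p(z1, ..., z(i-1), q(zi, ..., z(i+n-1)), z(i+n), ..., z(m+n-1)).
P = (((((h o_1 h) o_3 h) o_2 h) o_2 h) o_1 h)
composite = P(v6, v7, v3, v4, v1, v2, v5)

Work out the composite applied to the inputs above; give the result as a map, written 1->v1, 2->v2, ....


1->1, 2->1, 3->1, 4->1


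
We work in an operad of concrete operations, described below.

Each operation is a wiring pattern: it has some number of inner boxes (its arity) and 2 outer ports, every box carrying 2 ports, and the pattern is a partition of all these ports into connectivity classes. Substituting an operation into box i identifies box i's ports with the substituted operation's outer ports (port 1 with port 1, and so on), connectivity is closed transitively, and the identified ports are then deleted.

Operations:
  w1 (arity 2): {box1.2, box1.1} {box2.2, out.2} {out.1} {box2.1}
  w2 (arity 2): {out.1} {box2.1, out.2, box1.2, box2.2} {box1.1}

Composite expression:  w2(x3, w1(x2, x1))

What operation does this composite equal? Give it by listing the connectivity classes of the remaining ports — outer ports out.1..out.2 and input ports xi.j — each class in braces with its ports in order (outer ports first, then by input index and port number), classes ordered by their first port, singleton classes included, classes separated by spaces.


{out.1} {out.2, x1.2, x3.2} {x1.1} {x2.1, x2.2} {x3.1}


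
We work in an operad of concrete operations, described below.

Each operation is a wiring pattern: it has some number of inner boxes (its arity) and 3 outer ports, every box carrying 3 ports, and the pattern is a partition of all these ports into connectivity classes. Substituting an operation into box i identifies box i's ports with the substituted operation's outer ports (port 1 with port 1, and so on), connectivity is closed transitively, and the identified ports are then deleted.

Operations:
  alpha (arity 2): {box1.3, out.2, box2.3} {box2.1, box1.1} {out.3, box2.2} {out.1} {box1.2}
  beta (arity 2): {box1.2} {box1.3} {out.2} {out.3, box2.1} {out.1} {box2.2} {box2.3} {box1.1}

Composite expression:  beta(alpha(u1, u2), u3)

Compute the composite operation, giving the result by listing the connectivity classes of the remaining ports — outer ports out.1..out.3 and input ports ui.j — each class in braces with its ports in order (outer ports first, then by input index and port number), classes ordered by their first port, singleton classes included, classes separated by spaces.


{out.1} {out.2} {out.3, u3.1} {u1.1, u2.1} {u1.2} {u1.3, u2.3} {u2.2} {u3.2} {u3.3}


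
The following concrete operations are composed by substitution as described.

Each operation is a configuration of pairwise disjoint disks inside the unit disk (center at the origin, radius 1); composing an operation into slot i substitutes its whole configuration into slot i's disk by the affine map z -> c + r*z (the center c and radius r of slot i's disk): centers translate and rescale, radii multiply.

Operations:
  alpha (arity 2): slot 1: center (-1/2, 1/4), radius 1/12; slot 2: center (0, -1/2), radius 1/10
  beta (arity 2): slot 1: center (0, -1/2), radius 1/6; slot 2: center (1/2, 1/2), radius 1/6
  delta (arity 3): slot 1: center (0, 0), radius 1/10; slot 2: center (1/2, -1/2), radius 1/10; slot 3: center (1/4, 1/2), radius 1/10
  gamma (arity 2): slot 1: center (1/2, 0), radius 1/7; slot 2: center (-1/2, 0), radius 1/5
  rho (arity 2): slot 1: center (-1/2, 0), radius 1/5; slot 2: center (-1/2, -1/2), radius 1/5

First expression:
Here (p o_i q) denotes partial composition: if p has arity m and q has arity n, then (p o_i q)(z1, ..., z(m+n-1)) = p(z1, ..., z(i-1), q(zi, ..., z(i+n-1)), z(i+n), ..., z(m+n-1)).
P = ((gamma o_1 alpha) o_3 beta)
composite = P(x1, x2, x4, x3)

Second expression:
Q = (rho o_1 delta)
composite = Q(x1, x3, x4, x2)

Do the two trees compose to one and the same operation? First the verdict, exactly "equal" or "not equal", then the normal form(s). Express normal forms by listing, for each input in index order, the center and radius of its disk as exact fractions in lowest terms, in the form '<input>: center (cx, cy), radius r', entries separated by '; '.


not equal; the first gives x1: center (3/7, 1/28), radius 1/84; x2: center (1/2, -1/14), radius 1/70; x3: center (-2/5, 1/10), radius 1/30; x4: center (-1/2, -1/10), radius 1/30 and the second x1: center (-1/2, 0), radius 1/50; x2: center (-1/2, -1/2), radius 1/5; x3: center (-2/5, -1/10), radius 1/50; x4: center (-9/20, 1/10), radius 1/50


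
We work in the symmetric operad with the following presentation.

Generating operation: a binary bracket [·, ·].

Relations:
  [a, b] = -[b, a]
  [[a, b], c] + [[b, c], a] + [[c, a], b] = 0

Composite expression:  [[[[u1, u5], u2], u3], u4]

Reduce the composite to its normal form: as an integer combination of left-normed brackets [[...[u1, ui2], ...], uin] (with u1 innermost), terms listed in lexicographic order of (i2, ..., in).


Left-normed coefficients sit on the u1-initial expansion words.
Composite bracket: [[[[u1, u5], u2], u3], u4]
The bracket unfolds into 16 signed words via [a, b] = ab - ba (2^4 = 16).
Keep just the words that open with u1:
  word u1u5u2u3u4 has sign +1, contributing +[[[[u1, u5], u2], u3], u4]

[[[[u1, u5], u2], u3], u4]


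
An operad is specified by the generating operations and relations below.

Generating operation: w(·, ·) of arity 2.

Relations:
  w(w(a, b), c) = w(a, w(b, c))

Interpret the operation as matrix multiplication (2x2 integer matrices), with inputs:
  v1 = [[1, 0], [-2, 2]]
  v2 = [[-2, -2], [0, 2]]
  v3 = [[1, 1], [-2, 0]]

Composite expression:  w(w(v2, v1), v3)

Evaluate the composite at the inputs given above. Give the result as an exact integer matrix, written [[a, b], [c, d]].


[[10, 2], [-12, -4]]

w(v2, v1) = [[2, -4], [-4, 4]]
w(w(v2, v1), v3) = [[10, 2], [-12, -4]]


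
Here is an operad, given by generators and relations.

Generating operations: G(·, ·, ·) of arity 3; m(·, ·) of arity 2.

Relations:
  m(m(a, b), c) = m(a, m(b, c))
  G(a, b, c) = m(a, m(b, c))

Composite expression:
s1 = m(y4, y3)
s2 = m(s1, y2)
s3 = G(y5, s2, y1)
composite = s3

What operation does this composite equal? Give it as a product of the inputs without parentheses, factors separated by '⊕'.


y5 ⊕ y4 ⊕ y3 ⊕ y2 ⊕ y1


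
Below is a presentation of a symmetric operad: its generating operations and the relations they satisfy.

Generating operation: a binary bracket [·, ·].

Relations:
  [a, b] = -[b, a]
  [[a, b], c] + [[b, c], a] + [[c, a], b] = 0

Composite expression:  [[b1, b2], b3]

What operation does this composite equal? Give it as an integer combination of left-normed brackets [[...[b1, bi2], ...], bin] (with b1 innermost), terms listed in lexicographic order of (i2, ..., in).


[[b1, b2], b3]

Left-normed coefficients sit on the b1-initial expansion words.
Composite bracket: [[b1, b2], b3]
The bracket unfolds into 4 signed words via [a, b] = ab - ba (2^2 = 4).
The b1-initial words carry the normal form:
  b1b2b3 (sign +1) contributes +[[b1, b2], b3]


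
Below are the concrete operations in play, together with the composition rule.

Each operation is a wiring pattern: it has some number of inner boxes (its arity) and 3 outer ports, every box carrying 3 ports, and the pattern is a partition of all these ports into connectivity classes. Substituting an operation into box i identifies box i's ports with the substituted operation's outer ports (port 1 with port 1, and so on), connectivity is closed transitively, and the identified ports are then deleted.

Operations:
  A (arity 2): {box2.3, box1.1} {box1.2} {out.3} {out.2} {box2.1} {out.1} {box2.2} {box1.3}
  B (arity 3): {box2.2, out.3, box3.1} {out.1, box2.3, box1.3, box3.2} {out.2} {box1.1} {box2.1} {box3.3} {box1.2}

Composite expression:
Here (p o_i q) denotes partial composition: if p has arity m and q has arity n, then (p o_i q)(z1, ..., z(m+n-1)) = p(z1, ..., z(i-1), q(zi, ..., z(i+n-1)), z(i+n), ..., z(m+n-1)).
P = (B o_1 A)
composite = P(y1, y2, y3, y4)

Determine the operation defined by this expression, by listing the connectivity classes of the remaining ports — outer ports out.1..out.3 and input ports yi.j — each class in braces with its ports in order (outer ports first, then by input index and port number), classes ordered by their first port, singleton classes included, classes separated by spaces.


{out.1, y3.3, y4.2} {out.2} {out.3, y3.2, y4.1} {y1.1, y2.3} {y1.2} {y1.3} {y2.1} {y2.2} {y3.1} {y4.3}


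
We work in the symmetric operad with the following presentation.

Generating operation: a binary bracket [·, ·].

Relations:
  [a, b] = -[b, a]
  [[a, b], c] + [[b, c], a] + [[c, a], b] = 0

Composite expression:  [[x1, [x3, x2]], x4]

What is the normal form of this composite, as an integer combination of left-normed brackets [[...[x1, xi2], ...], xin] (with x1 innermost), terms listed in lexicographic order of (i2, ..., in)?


A multilinear Lie element is pinned by x1-initial words (x1 innermost).
Composite bracket: [[x1, [x3, x2]], x4]
Expanding via [a, b] = ab - ba: 8 signed words (2^3 = 8).
The x1-initial words carry the normal form:
  x1x2x3x4 appears with sign -1, giving the term -[[[x1, x2], x3], x4]
  x1x3x2x4 appears with sign +1, giving the term +[[[x1, x3], x2], x4]

-[[[x1, x2], x3], x4] + [[[x1, x3], x2], x4]


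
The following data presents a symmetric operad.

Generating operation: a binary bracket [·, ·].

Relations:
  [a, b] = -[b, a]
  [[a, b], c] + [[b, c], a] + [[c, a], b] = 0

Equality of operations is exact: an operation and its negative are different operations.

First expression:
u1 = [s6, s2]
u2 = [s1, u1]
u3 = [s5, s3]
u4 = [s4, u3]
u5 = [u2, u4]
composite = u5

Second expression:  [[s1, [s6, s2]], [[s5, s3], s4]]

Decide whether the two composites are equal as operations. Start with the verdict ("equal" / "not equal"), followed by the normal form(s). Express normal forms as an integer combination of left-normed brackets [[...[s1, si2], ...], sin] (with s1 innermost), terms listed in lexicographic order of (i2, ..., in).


not equal — first -[[[[[s1, s2], s6], s3], s5], s4] + [[[[[s1, s2], s6], s4], s3], s5] - [[[[[s1, s2], s6], s4], s5], s3] + [[[[[s1, s2], s6], s5], s3], s4] + [[[[[s1, s6], s2], s3], s5], s4] - [[[[[s1, s6], s2], s4], s3], s5] + [[[[[s1, s6], s2], s4], s5], s3] - [[[[[s1, s6], s2], s5], s3], s4], second [[[[[s1, s2], s6], s3], s5], s4] - [[[[[s1, s2], s6], s4], s3], s5] + [[[[[s1, s2], s6], s4], s5], s3] - [[[[[s1, s2], s6], s5], s3], s4] - [[[[[s1, s6], s2], s3], s5], s4] + [[[[[s1, s6], s2], s4], s3], s5] - [[[[[s1, s6], s2], s4], s5], s3] + [[[[[s1, s6], s2], s5], s3], s4]

The first composite normalizes to -[[[[[s1, s2], s6], s3], s5], s4] + [[[[[s1, s2], s6], s4], s3], s5] - [[[[[s1, s2], s6], s4], s5], s3] + [[[[[s1, s2], s6], s5], s3], s4] + [[[[[s1, s6], s2], s3], s5], s4] - [[[[[s1, s6], s2], s4], s3], s5] + [[[[[s1, s6], s2], s4], s5], s3] - [[[[[s1, s6], s2], s5], s3], s4]
The second composite normalizes to [[[[[s1, s2], s6], s3], s5], s4] - [[[[[s1, s2], s6], s4], s3], s5] + [[[[[s1, s2], s6], s4], s5], s3] - [[[[[s1, s2], s6], s5], s3], s4] - [[[[[s1, s6], s2], s3], s5], s4] + [[[[[s1, s6], s2], s4], s3], s5] - [[[[[s1, s6], s2], s4], s5], s3] + [[[[[s1, s6], s2], s5], s3], s4]
The normal forms differ: not equal.


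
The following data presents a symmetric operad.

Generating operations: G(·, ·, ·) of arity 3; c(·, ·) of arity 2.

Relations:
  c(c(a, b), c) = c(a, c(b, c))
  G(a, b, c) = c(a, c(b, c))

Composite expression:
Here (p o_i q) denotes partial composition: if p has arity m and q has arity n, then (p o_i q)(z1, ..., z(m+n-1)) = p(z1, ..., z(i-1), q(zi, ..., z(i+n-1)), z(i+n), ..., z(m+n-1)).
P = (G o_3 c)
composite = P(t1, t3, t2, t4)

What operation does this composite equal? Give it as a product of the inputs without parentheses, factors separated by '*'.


Under associativity of G, the answer is the t's in reading order.
c(t2, t4) spells out as t2 * t4
G(t1, t3, c(t2, t4)) spells out as t1 * t3 * t2 * t4

t1 * t3 * t2 * t4


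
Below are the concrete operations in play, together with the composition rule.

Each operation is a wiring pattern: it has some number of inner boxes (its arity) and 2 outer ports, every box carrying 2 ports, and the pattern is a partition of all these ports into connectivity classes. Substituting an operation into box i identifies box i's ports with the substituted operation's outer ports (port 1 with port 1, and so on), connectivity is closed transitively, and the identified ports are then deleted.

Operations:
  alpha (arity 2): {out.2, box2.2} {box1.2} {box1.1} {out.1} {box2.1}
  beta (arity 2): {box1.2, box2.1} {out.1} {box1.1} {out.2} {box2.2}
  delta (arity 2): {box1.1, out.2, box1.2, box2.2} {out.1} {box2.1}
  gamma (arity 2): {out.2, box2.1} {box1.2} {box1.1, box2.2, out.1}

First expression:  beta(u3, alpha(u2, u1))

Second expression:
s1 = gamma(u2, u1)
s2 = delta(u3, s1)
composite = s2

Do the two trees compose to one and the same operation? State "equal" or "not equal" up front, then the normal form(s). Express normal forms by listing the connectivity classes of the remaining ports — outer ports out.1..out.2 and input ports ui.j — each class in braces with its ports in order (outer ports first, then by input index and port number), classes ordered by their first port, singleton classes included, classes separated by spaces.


not equal: they reduce to {out.1} {out.2} {u1.1} {u1.2} {u2.1} {u2.2} {u3.1} {u3.2} and {out.1} {out.2, u1.1, u3.1, u3.2} {u1.2, u2.1} {u2.2}

In normal form, the first expression is {out.1} {out.2} {u1.1} {u1.2} {u2.1} {u2.2} {u3.1} {u3.2}
In normal form, the second expression is {out.1} {out.2, u1.1, u3.1, u3.2} {u1.2, u2.1} {u2.2}
Distinct normal forms: not equal.


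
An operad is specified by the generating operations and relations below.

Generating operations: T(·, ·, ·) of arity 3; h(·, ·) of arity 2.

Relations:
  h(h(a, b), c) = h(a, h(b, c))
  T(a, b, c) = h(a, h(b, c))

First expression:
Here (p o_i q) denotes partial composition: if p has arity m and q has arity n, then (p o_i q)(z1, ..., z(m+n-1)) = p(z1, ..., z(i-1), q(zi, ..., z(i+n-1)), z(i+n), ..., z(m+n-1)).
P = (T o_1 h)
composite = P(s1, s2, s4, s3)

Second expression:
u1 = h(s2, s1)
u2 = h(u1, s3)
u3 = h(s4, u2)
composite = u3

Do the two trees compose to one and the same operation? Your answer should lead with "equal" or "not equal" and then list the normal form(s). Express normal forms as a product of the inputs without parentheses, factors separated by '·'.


not equal; first: s1 · s2 · s4 · s3; second: s4 · s2 · s1 · s3

The first composite normalizes to s1 · s2 · s4 · s3
The second composite normalizes to s4 · s2 · s1 · s3
Different reductions; not equal.


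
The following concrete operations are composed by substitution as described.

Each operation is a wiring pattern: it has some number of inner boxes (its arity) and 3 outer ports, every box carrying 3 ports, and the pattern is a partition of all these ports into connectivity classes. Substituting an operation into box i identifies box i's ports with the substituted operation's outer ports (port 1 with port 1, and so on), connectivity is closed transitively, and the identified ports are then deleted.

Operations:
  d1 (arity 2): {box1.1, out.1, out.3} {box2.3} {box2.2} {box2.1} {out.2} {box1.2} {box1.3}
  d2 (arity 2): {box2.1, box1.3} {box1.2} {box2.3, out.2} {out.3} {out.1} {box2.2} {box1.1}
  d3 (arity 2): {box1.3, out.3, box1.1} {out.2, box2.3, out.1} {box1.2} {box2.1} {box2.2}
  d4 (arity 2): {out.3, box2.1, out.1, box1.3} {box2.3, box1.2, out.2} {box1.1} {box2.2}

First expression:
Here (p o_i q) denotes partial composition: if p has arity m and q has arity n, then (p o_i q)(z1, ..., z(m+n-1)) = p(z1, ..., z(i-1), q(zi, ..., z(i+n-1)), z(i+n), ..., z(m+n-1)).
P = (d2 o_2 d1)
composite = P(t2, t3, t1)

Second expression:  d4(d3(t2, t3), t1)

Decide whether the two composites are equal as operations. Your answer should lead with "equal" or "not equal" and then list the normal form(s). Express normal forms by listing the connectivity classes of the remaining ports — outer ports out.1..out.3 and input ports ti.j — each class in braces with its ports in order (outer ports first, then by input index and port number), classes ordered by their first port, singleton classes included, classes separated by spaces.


not equal; the first gives {out.1} {out.2, t2.3, t3.1} {out.3} {t1.1} {t1.2} {t1.3} {t2.1} {t2.2} {t3.2} {t3.3} and the second {out.1, out.3, t1.1, t2.1, t2.3} {out.2, t1.3, t3.3} {t1.2} {t2.2} {t3.1} {t3.2}

The first expression reduces to {out.1} {out.2, t2.3, t3.1} {out.3} {t1.1} {t1.2} {t1.3} {t2.1} {t2.2} {t3.2} {t3.3}
The second expression reduces to {out.1, out.3, t1.1, t2.1, t2.3} {out.2, t1.3, t3.3} {t1.2} {t2.2} {t3.1} {t3.2}
The normal forms differ: not equal.


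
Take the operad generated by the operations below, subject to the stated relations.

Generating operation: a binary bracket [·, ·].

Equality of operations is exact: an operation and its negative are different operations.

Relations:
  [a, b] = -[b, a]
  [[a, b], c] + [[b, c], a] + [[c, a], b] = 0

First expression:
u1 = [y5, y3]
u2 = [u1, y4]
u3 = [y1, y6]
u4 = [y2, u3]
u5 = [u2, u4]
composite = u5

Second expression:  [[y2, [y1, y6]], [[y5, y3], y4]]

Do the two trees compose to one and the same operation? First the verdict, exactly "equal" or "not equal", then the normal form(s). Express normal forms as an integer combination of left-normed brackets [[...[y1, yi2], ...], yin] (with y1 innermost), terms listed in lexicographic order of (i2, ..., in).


not equal; first: -[[[[[y1, y6], y2], y3], y5], y4] + [[[[[y1, y6], y2], y4], y3], y5] - [[[[[y1, y6], y2], y4], y5], y3] + [[[[[y1, y6], y2], y5], y3], y4]; second: [[[[[y1, y6], y2], y3], y5], y4] - [[[[[y1, y6], y2], y4], y3], y5] + [[[[[y1, y6], y2], y4], y5], y3] - [[[[[y1, y6], y2], y5], y3], y4]

The first expression, normalized: -[[[[[y1, y6], y2], y3], y5], y4] + [[[[[y1, y6], y2], y4], y3], y5] - [[[[[y1, y6], y2], y4], y5], y3] + [[[[[y1, y6], y2], y5], y3], y4]
The second expression, normalized: [[[[[y1, y6], y2], y3], y5], y4] - [[[[[y1, y6], y2], y4], y3], y5] + [[[[[y1, y6], y2], y4], y5], y3] - [[[[[y1, y6], y2], y5], y3], y4]
They disagree, so not equal.


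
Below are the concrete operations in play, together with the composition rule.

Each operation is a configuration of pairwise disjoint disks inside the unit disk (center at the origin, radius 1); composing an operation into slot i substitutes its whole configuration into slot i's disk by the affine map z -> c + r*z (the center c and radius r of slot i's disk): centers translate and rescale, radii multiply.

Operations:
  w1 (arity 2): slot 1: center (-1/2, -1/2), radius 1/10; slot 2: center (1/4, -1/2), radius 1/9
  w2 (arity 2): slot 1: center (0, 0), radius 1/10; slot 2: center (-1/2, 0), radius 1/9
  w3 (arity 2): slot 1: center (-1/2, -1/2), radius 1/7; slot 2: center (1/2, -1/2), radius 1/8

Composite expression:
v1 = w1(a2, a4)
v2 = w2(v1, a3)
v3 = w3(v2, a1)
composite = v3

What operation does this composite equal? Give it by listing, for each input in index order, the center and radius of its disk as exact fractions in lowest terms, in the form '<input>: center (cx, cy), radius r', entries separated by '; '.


a1: center (1/2, -1/2), radius 1/8; a2: center (-71/140, -71/140), radius 1/700; a3: center (-4/7, -1/2), radius 1/63; a4: center (-139/280, -71/140), radius 1/630


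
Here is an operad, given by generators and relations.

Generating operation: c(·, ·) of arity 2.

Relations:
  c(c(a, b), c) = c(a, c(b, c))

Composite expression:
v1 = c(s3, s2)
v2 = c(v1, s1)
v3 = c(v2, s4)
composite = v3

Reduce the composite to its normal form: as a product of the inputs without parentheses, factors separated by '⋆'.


Every regrouping of c is equal, so read the s-inputs in written order.
c(s3, s2) spells out as s3 ⋆ s2
c(c(s3, s2), s1) spells out as s3 ⋆ s2 ⋆ s1
c(c(c(s3, s2), s1), s4) spells out as s3 ⋆ s2 ⋆ s1 ⋆ s4

s3 ⋆ s2 ⋆ s1 ⋆ s4


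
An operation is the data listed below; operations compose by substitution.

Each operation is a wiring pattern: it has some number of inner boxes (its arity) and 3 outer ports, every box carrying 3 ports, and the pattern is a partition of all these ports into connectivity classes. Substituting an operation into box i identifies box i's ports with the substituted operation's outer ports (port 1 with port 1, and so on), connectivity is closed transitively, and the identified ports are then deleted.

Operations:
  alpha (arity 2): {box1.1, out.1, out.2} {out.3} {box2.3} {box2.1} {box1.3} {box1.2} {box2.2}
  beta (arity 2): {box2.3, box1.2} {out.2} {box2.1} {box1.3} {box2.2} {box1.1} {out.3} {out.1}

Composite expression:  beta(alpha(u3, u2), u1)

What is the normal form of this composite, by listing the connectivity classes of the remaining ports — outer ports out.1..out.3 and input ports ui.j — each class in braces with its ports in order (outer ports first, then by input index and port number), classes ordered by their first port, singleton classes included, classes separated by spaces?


{out.1} {out.2} {out.3} {u1.1} {u1.2} {u1.3, u3.1} {u2.1} {u2.2} {u2.3} {u3.2} {u3.3}

Reachability decides: close wires over beta-identified ports.
stage alpha: inputs (u3, u2), connectivity {out.1, out.2, u3.1} {out.3} {u2.1} {u2.2} {u2.3} {u3.2} {u3.3}, out.j its boundary
stage beta: inputs (u3, u2, u1), connectivity {out.1} {out.2} {out.3} {u1.1} {u1.2} {u1.3, u3.1} {u2.1} {u2.2} {u2.3} {u3.2} {u3.3}, out.j its boundary


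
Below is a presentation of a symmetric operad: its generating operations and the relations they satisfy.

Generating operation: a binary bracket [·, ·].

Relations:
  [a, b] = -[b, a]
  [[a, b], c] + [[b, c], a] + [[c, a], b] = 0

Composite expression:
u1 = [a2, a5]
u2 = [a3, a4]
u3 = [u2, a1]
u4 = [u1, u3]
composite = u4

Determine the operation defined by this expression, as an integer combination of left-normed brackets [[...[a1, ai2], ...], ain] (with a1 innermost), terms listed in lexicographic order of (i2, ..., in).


[[[[a1, a3], a4], a2], a5] - [[[[a1, a3], a4], a5], a2] - [[[[a1, a4], a3], a2], a5] + [[[[a1, a4], a3], a5], a2]

Left-normed coefficients sit on the a1-initial expansion words.
Composite bracket: [[a2, a5], [[a3, a4], a1]]
Full expansion: 16 signed words from ab - ba (2^4 = 16).
Coefficients come from the a1-initial words:
  sign of a1a3a4a2a5 is +1, so it contributes +[[[[a1, a3], a4], a2], a5]
  sign of a1a3a4a5a2 is -1, so it contributes -[[[[a1, a3], a4], a5], a2]
  sign of a1a4a3a2a5 is -1, so it contributes -[[[[a1, a4], a3], a2], a5]
  sign of a1a4a3a5a2 is +1, so it contributes +[[[[a1, a4], a3], a5], a2]
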